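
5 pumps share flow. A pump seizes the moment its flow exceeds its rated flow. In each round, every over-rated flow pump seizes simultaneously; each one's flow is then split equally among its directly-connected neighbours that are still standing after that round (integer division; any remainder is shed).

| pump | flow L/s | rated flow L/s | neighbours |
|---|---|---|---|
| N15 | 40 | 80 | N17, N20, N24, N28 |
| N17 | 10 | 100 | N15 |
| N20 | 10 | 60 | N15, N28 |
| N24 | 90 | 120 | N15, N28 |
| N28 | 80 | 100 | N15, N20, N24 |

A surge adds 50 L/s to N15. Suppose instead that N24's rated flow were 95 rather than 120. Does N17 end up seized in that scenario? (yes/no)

With N24's rated flow at 95:
Round 1 — N15 at 90 > 80. N15 seizes.
  N15 sheds 90 L/s to N17, N20, N24, N28: 22 each (2 lost).
    N17: 10+22 = 32 ≤ 100
    N20: 10+22 = 32 ≤ 60
    N24: 90+22 = 112 > 95
    N28: 80+22 = 102 > 100
Round 2 — N24, N28 seize.
  N24 sheds 112 L/s: no online neighbours, lost.
  N28 sheds 102 L/s to N20: 102 each.
    N20: 32+102 = 134 > 60
Round 3 — N20 seizes.
  N20 sheds 134 L/s: no online neighbours, lost.
No further seizures.

no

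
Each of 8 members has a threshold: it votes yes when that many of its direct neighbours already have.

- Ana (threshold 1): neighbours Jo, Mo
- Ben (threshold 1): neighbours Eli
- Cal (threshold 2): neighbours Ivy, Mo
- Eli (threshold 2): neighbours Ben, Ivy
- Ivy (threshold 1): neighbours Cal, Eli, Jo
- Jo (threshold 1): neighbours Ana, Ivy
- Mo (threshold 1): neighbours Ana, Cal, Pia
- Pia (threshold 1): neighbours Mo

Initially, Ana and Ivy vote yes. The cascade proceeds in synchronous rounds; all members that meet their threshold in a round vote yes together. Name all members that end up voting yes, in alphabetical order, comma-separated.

Ana, Cal, Ivy, Jo, Mo, Pia

Round 1 — Ana, Ivy vote yes (initial).
Round 2 — checking thresholds:
  Cal: 1 of 2 neighbours < 2, not yet.
  Eli: 1 of 2 neighbours < 2, not yet.
  Jo: 2 of 2 neighbours ≥ 1, votes yes.
  Mo: 1 of 3 neighbours ≥ 1, votes yes.
Round 3 — checking thresholds:
  Cal: 2 of 2 neighbours ≥ 2, votes yes.
  Eli: 1 of 2 neighbours < 2, not yet.
  Pia: 1 of 1 neighbours ≥ 1, votes yes.
Round 4 — no new yes votes; cascade stops.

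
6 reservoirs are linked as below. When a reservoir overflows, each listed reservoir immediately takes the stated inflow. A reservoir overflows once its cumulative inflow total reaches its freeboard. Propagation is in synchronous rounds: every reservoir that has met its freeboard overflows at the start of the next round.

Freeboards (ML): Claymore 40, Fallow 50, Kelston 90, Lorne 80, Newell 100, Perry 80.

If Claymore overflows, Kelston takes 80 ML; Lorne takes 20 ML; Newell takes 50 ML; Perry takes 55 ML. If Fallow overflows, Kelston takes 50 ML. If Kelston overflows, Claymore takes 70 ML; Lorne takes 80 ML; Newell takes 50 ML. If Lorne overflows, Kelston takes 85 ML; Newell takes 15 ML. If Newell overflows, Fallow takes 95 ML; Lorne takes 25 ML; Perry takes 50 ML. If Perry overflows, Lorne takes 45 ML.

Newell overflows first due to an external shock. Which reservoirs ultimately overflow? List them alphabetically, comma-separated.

Round 1 — Newell overflows (initial).
  Fallow: +95 → 95 ≥ 50
  Lorne: +25 → 25 < 80
  Perry: +50 → 50 < 80
Round 2 — Fallow overflows.
  Kelston: +50 → 50 < 90
No further overflows.

Fallow, Newell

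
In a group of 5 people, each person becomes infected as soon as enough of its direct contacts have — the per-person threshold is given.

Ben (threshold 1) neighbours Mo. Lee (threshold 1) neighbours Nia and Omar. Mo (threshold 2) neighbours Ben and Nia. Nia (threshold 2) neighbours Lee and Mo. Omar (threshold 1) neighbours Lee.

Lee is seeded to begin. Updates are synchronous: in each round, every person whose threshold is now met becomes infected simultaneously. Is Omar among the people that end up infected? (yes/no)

yes

Round 1 — Lee becomes infected (initial).
Round 2 — checking thresholds:
  Nia: 1 of 2 neighbours < 2, holds.
  Omar: 1 of 1 neighbours ≥ 1, becomes infected.
Round 3 — no new infections; cascade stops.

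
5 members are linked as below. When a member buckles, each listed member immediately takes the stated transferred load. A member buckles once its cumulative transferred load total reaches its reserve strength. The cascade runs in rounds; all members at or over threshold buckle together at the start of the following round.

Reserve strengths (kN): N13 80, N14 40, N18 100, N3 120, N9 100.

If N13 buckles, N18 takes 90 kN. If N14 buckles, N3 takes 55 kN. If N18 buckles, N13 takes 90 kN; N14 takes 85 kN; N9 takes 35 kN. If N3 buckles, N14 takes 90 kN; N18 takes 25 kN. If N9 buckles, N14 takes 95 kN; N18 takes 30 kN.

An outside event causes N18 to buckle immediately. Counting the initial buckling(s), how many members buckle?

3

Round 1 — N18 buckles (initial).
  N13: +90 → 90 ≥ 80
  N14: +85 → 85 ≥ 40
  N9: +35 → 35 < 100
Round 2 — N13, N14 buckle.
  N3: +55 → 55 < 120
No further bucklings.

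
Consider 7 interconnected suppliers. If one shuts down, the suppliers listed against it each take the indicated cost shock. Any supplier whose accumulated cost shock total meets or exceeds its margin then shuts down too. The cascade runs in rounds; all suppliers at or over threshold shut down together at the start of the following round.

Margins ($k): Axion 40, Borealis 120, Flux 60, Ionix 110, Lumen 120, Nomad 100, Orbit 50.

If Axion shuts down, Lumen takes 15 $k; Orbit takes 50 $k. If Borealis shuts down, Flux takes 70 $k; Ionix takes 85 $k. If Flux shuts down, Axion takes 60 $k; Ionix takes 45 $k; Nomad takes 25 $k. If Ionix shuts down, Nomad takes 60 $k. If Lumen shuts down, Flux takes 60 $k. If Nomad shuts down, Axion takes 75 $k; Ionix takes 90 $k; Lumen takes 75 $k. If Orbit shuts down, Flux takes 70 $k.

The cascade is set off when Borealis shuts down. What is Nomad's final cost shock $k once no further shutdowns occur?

85

Round 1 — Borealis shuts down (initial).
  Flux: +70 → 70 ≥ 60
  Ionix: +85 → 85 < 110
Round 2 — Flux shuts down.
  Axion: +60 → 60 ≥ 40
  Ionix: +45 → 130 ≥ 110
  Nomad: +25 → 25 < 100
Round 3 — Axion, Ionix shut down.
  Lumen: +15 → 15 < 120
  Nomad: +60 → 85 < 100
  Orbit: +50 → 50 ≥ 50
Round 4 — Orbit shuts down.
No further shutdowns.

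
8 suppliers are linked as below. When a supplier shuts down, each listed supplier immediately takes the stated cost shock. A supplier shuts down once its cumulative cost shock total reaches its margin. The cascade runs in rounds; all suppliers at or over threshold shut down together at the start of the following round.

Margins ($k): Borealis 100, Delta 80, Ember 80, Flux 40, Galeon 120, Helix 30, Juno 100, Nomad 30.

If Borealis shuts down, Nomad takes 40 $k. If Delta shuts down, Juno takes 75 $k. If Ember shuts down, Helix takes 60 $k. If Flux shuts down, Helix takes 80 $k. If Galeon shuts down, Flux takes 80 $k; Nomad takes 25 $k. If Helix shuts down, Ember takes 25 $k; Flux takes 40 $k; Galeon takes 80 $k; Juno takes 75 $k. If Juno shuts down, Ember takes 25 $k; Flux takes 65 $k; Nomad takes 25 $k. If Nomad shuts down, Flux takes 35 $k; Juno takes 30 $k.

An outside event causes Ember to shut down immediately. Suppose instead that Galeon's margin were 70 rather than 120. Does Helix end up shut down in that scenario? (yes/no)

With Galeon's margin at 70:
Round 1 — Ember shuts down (initial).
  Helix: +60 → 60 ≥ 30
Round 2 — Helix shuts down.
  Flux: +40 → 40 ≥ 40
  Galeon: +80 → 80 ≥ 70
  Juno: +75 → 75 < 100
Round 3 — Flux, Galeon shut down.
  Nomad: +25 → 25 < 30
No further shutdowns.

yes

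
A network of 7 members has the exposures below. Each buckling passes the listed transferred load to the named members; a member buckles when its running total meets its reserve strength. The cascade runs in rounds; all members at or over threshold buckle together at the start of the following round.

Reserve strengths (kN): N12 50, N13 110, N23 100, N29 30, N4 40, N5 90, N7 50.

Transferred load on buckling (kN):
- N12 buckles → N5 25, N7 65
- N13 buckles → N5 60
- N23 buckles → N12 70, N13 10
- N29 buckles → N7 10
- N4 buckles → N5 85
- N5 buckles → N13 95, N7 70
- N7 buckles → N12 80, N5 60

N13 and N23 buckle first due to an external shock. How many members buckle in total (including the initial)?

Round 1 — N13, N23 buckle (initial).
  N12: +70 → 70 ≥ 50
  N5: +60 → 60 < 90
Round 2 — N12 buckles.
  N5: +25 → 85 < 90
  N7: +65 → 65 ≥ 50
Round 3 — N7 buckles.
  N5: +60 → 145 ≥ 90
Round 4 — N5 buckles.
No further bucklings.

5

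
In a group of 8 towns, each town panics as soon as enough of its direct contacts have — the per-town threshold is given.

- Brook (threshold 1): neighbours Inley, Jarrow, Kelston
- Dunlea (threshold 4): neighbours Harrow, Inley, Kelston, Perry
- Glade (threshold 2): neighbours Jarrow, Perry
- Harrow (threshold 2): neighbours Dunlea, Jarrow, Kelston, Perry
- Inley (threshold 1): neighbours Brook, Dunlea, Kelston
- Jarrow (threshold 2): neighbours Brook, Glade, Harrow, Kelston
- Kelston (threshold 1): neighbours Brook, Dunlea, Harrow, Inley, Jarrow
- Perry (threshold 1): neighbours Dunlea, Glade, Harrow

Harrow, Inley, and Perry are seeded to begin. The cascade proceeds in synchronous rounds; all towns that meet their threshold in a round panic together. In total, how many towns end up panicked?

Round 1 — Harrow, Inley, Perry panic (initial).
Round 2 — checking thresholds:
  Brook: 1 of 3 neighbours ≥ 1, panics.
  Dunlea: 3 of 4 neighbours < 4, not yet.
  Glade: 1 of 2 neighbours < 2, not yet.
  Jarrow: 1 of 4 neighbours < 2, not yet.
  Kelston: 2 of 5 neighbours ≥ 1, panics.
Round 3 — checking thresholds:
  Dunlea: 4 of 4 neighbours ≥ 4, panics.
  Glade: 1 of 2 neighbours < 2, not yet.
  Jarrow: 3 of 4 neighbours ≥ 2, panics.
Round 4 — checking thresholds:
  Glade: 2 of 2 neighbours ≥ 2, panics.
Round 5 — no new panics; cascade stops.

8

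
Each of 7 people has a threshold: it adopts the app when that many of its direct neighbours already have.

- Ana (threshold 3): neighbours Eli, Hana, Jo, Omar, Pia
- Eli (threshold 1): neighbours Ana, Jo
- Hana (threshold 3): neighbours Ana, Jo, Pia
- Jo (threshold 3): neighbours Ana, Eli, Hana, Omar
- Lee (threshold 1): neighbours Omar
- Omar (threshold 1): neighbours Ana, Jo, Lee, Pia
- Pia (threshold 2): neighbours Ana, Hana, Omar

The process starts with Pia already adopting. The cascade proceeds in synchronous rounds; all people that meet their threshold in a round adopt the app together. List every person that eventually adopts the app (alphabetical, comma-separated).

Lee, Omar, Pia

Round 1 — Pia adopts the app (initial).
Round 2 — checking thresholds:
  Ana: 1 of 5 neighbours < 3, not yet.
  Hana: 1 of 3 neighbours < 3, not yet.
  Omar: 1 of 4 neighbours ≥ 1, adopts the app.
Round 3 — checking thresholds:
  Ana: 2 of 5 neighbours < 3, not yet.
  Hana: 1 of 3 neighbours < 3, not yet.
  Jo: 1 of 4 neighbours < 3, not yet.
  Lee: 1 of 1 neighbours ≥ 1, adopts the app.
Round 4 — no new adoptions; cascade stops.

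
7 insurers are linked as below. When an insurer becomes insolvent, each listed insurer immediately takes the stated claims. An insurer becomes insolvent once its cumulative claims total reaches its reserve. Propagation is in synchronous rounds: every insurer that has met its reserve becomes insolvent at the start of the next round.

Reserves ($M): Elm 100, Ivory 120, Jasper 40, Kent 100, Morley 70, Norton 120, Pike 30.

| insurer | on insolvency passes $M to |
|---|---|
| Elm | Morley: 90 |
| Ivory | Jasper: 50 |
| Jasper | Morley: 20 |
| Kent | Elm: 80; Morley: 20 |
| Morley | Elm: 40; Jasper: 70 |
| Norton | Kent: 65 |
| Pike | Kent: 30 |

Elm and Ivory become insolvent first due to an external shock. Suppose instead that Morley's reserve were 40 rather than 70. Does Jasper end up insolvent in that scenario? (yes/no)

With Morley's reserve at 40:
Round 1 — Elm, Ivory become insolvent (initial).
  Jasper: +50 → 50 ≥ 40
  Morley: +90 → 90 ≥ 40
Round 2 — Jasper, Morley become insolvent.
No further insolvencies.

yes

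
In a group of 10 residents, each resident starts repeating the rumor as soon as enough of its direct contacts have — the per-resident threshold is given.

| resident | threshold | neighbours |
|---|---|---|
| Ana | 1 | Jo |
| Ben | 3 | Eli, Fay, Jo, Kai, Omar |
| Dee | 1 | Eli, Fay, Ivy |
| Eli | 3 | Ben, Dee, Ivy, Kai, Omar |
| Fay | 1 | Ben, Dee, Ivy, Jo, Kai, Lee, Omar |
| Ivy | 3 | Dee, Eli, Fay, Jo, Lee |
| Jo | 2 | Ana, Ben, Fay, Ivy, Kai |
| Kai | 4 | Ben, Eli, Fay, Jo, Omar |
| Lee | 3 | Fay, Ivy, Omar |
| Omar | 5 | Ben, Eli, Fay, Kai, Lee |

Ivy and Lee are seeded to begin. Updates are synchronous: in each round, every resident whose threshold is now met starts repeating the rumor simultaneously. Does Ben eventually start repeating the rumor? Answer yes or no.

no

Round 1 — Ivy, Lee start repeating the rumor (initial).
Round 2 — checking thresholds:
  Dee: 1 of 3 neighbours ≥ 1, starts repeating the rumor.
  Eli: 1 of 5 neighbours < 3, holds.
  Fay: 2 of 7 neighbours ≥ 1, starts repeating the rumor.
  Jo: 1 of 5 neighbours < 2, holds.
  Omar: 1 of 5 neighbours < 5, holds.
Round 3 — checking thresholds:
  Ben: 1 of 5 neighbours < 3, holds.
  Eli: 2 of 5 neighbours < 3, holds.
  Jo: 2 of 5 neighbours ≥ 2, starts repeating the rumor.
  Kai: 1 of 5 neighbours < 4, holds.
  Omar: 2 of 5 neighbours < 5, holds.
Round 4 — checking thresholds:
  Ana: 1 of 1 neighbours ≥ 1, starts repeating the rumor.
  Ben: 2 of 5 neighbours < 3, holds.
  Eli: 2 of 5 neighbours < 3, holds.
  Kai: 2 of 5 neighbours < 4, holds.
  Omar: 2 of 5 neighbours < 5, holds.
Round 5 — no new spreads; cascade stops.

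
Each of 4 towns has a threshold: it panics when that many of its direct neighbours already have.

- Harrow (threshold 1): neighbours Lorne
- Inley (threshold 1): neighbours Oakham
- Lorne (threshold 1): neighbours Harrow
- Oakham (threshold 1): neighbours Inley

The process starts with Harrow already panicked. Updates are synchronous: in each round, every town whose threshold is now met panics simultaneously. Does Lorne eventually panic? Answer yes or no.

yes

Round 1 — Harrow panics (initial).
Round 2 — checking thresholds:
  Lorne: 1 of 1 neighbours ≥ 1, panics.
Round 3 — no new panics; cascade stops.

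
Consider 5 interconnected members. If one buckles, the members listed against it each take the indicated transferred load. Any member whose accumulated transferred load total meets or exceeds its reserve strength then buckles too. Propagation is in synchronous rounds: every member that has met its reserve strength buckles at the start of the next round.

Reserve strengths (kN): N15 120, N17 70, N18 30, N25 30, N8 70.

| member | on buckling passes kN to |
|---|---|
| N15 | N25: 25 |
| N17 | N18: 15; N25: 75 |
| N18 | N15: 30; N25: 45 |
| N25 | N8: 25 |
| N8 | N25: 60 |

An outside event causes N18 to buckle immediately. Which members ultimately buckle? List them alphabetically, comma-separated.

Round 1 — N18 buckles (initial).
  N15: +30 → 30 < 120
  N25: +45 → 45 ≥ 30
Round 2 — N25 buckles.
  N8: +25 → 25 < 70
No further bucklings.

N18, N25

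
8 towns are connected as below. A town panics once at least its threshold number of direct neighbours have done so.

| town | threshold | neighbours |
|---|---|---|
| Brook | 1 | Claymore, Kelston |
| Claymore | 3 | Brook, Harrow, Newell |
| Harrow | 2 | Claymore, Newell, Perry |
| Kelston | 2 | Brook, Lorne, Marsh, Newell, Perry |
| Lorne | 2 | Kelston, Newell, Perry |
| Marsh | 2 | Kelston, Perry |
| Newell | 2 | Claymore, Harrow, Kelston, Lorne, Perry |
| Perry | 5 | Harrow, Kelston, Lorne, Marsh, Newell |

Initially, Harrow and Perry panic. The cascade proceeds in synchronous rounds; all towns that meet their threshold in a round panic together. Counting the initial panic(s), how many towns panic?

Round 1 — Harrow, Perry panic (initial).
Round 2 — checking thresholds:
  Claymore: 1 of 3 neighbours < 3, below threshold.
  Kelston: 1 of 5 neighbours < 2, below threshold.
  Lorne: 1 of 3 neighbours < 2, below threshold.
  Marsh: 1 of 2 neighbours < 2, below threshold.
  Newell: 2 of 5 neighbours ≥ 2, panics.
Round 3 — checking thresholds:
  Claymore: 2 of 3 neighbours < 3, below threshold.
  Kelston: 2 of 5 neighbours ≥ 2, panics.
  Lorne: 2 of 3 neighbours ≥ 2, panics.
  Marsh: 1 of 2 neighbours < 2, below threshold.
Round 4 — checking thresholds:
  Brook: 1 of 2 neighbours ≥ 1, panics.
  Claymore: 2 of 3 neighbours < 3, below threshold.
  Marsh: 2 of 2 neighbours ≥ 2, panics.
Round 5 — checking thresholds:
  Claymore: 3 of 3 neighbours ≥ 3, panics.
Round 6 — no new panics; cascade stops.

8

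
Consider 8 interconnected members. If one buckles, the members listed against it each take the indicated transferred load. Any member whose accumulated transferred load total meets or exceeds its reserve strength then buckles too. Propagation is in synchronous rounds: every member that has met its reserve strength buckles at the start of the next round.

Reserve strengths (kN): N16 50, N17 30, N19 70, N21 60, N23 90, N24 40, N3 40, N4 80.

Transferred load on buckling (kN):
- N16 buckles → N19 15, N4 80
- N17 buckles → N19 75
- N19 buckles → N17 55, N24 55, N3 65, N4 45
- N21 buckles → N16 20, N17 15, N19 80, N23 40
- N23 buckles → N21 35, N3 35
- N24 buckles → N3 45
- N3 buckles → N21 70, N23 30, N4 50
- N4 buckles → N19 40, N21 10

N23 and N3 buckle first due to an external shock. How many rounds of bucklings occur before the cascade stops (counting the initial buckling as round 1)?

4

Round 1 — N23, N3 buckle (initial).
  N21: +35+70 → 105 ≥ 60
  N4: +50 → 50 < 80
Round 2 — N21 buckles.
  N16: +20 → 20 < 50
  N17: +15 → 15 < 30
  N19: +80 → 80 ≥ 70
Round 3 — N19 buckles.
  N17: +55 → 70 ≥ 30
  N24: +55 → 55 ≥ 40
  N4: +45 → 95 ≥ 80
Round 4 — N17, N24, N4 buckle.
No further bucklings.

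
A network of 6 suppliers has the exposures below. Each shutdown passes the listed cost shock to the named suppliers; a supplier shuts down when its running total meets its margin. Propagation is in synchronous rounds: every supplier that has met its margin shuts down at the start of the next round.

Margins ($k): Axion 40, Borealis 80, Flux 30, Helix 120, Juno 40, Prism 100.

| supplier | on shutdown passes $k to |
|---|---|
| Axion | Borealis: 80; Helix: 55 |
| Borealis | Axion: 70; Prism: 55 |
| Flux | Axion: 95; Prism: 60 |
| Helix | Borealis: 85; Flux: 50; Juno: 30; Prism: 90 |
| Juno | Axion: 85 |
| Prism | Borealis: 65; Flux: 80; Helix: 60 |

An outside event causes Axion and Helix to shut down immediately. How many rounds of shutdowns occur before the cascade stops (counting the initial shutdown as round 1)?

3

Round 1 — Axion, Helix shut down (initial).
  Borealis: +80+85 → 165 ≥ 80
  Flux: +50 → 50 ≥ 30
  Juno: +30 → 30 < 40
  Prism: +90 → 90 < 100
Round 2 — Borealis, Flux shut down.
  Prism: +55+60 → 205 ≥ 100
Round 3 — Prism shuts down.
No further shutdowns.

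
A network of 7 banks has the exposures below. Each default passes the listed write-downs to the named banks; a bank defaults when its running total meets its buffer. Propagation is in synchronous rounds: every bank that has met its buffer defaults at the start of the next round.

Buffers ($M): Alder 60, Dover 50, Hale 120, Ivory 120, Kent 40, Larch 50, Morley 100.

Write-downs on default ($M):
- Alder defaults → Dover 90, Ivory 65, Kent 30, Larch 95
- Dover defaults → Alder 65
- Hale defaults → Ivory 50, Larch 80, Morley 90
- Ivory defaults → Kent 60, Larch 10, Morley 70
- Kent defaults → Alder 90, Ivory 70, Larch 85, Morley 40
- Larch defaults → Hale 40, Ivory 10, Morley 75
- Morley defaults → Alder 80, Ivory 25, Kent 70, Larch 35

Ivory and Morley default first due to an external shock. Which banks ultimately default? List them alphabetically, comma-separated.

Alder, Dover, Ivory, Kent, Larch, Morley

Round 1 — Ivory, Morley default (initial).
  Alder: +80 → 80 ≥ 60
  Kent: +60+70 → 130 ≥ 40
  Larch: +10+35 → 45 < 50
Round 2 — Alder, Kent default.
  Dover: +90 → 90 ≥ 50
  Larch: +95+85 → 225 ≥ 50
Round 3 — Dover, Larch default.
  Hale: +40 → 40 < 120
No further defaults.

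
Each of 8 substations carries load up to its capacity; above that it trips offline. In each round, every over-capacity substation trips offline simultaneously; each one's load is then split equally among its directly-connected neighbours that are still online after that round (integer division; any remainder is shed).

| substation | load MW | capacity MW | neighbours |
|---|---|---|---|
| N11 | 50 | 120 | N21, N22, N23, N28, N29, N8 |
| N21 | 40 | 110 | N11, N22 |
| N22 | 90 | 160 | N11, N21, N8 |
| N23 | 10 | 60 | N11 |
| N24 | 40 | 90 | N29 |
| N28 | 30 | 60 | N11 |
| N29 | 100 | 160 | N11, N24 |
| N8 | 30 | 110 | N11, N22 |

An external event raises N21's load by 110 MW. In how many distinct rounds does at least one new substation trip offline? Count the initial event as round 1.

Round 1 — N21 at 150 > 110. N21 trips offline.
  N21 sheds 150 MW to N11, N22: 75 each.
    N11: 50+75 = 125 > 120
    N22: 90+75 = 165 > 160
Round 2 — N11, N22 trip offline.
  N11 sheds 125 MW to N23, N28, N29, N8: 31 each (1 lost).
    N23: 10+31 = 41 ≤ 60
    N28: 30+31 = 61 > 60
    N29: 100+31 = 131 ≤ 160
    N8: 30+31 = 61 ≤ 110
  N22 sheds 165 MW to N8: 165 each.
    N8: 61+165 = 226 > 110
Round 3 — N28, N8 trip offline.
  N28 sheds 61 MW: no online neighbours, lost.
  N8 sheds 226 MW: no online neighbours, lost.
No further trips.

3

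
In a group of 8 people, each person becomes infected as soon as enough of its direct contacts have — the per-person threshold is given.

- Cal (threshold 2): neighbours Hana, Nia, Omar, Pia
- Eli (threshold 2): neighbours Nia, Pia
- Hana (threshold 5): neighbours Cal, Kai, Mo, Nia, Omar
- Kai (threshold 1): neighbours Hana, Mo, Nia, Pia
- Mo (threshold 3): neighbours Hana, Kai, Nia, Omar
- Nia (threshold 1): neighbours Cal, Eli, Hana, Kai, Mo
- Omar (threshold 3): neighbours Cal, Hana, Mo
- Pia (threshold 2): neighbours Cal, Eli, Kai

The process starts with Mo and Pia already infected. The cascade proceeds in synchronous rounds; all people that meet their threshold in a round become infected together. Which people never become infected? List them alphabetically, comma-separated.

Round 1 — Mo, Pia become infected (initial).
Round 2 — checking thresholds:
  Cal: 1 of 4 neighbours < 2, not yet.
  Eli: 1 of 2 neighbours < 2, not yet.
  Hana: 1 of 5 neighbours < 5, not yet.
  Kai: 2 of 4 neighbours ≥ 1, becomes infected.
  Nia: 1 of 5 neighbours ≥ 1, becomes infected.
  Omar: 1 of 3 neighbours < 3, not yet.
Round 3 — checking thresholds:
  Cal: 2 of 4 neighbours ≥ 2, becomes infected.
  Eli: 2 of 2 neighbours ≥ 2, becomes infected.
  Hana: 3 of 5 neighbours < 5, not yet.
  Omar: 1 of 3 neighbours < 3, not yet.
Round 4 — no new infections; cascade stops.

Hana, Omar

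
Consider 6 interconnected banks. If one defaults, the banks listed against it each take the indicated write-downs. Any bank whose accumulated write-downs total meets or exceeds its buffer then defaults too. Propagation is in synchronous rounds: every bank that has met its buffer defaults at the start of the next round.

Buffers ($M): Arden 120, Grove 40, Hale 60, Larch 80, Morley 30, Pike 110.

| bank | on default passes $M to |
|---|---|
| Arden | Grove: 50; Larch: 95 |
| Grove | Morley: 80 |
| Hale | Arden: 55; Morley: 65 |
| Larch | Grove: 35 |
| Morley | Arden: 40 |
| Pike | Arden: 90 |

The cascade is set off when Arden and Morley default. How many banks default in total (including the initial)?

4

Round 1 — Arden, Morley default (initial).
  Grove: +50 → 50 ≥ 40
  Larch: +95 → 95 ≥ 80
Round 2 — Grove, Larch default.
No further defaults.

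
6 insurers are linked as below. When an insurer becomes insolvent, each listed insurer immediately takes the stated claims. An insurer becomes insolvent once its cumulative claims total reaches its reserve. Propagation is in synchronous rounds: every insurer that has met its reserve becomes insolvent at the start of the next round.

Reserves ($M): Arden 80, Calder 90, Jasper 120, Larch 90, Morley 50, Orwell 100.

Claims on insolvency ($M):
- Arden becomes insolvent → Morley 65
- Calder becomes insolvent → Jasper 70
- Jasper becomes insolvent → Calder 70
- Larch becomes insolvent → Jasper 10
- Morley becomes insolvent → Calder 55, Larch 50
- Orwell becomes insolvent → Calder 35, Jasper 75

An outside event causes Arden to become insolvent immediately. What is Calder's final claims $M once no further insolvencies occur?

55

Round 1 — Arden becomes insolvent (initial).
  Morley: +65 → 65 ≥ 50
Round 2 — Morley becomes insolvent.
  Calder: +55 → 55 < 90
  Larch: +50 → 50 < 90
No further insolvencies.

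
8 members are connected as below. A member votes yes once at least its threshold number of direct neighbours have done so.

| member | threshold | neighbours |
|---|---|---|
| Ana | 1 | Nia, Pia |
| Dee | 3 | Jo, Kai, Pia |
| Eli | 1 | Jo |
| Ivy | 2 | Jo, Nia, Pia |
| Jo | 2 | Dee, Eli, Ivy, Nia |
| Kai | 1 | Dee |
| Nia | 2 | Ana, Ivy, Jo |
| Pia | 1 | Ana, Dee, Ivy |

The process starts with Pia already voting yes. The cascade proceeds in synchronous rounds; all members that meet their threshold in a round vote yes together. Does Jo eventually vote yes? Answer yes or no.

Round 1 — Pia votes yes (initial).
Round 2 — checking thresholds:
  Ana: 1 of 2 neighbours ≥ 1, votes yes.
  Dee: 1 of 3 neighbours < 3, not yet.
  Ivy: 1 of 3 neighbours < 2, not yet.
Round 3 — no new yes votes; cascade stops.

no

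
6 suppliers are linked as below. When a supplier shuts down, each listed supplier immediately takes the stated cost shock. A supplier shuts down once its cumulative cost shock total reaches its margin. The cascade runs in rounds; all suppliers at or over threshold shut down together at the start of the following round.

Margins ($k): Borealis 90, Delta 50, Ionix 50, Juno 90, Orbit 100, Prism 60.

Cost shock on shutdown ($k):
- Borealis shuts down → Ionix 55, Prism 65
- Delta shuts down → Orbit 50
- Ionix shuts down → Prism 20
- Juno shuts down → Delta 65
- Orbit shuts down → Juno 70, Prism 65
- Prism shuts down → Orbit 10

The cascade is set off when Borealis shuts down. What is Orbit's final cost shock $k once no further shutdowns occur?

10

Round 1 — Borealis shuts down (initial).
  Ionix: +55 → 55 ≥ 50
  Prism: +65 → 65 ≥ 60
Round 2 — Ionix, Prism shut down.
  Orbit: +10 → 10 < 100
No further shutdowns.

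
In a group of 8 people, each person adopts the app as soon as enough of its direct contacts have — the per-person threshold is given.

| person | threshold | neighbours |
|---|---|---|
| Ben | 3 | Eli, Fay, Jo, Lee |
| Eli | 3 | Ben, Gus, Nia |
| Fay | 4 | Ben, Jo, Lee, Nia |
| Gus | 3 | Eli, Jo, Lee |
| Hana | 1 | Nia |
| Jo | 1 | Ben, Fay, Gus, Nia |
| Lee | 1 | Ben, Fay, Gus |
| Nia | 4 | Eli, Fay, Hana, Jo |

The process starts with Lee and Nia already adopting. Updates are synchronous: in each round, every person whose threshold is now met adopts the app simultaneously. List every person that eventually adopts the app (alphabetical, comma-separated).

Round 1 — Lee, Nia adopt the app (initial).
Round 2 — checking thresholds:
  Ben: 1 of 4 neighbours < 3, holds.
  Eli: 1 of 3 neighbours < 3, holds.
  Fay: 2 of 4 neighbours < 4, holds.
  Gus: 1 of 3 neighbours < 3, holds.
  Hana: 1 of 1 neighbours ≥ 1, adopts the app.
  Jo: 1 of 4 neighbours ≥ 1, adopts the app.
Round 3 — no new adoptions; cascade stops.

Hana, Jo, Lee, Nia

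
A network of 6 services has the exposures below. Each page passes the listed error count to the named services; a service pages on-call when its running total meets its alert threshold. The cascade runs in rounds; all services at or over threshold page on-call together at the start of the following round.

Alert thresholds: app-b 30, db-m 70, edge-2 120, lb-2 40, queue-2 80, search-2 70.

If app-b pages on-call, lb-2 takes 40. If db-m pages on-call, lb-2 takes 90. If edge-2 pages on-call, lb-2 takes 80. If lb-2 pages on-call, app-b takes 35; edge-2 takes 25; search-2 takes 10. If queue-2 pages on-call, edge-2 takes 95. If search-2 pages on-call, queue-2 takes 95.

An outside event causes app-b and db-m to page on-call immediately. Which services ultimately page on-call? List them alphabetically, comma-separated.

app-b, db-m, lb-2

Round 1 — app-b, db-m page on-call (initial).
  lb-2: +40+90 → 130 ≥ 40
Round 2 — lb-2 pages on-call.
  edge-2: +25 → 25 < 120
  search-2: +10 → 10 < 70
No further pages.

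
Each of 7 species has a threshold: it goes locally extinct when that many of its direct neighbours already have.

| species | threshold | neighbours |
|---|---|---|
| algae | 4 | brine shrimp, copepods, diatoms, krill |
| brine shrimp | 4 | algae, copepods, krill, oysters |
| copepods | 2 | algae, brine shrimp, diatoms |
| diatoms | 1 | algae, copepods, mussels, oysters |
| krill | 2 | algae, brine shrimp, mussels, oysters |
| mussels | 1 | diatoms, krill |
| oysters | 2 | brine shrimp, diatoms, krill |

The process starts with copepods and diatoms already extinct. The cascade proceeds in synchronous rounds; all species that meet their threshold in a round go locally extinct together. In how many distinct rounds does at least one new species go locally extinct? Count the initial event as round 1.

Round 1 — copepods, diatoms go locally extinct (initial).
Round 2 — checking thresholds:
  algae: 2 of 4 neighbours < 4, below threshold.
  brine shrimp: 1 of 4 neighbours < 4, below threshold.
  mussels: 1 of 2 neighbours ≥ 1, goes locally extinct.
  oysters: 1 of 3 neighbours < 2, below threshold.
Round 3 — no new extinctions; cascade stops.

2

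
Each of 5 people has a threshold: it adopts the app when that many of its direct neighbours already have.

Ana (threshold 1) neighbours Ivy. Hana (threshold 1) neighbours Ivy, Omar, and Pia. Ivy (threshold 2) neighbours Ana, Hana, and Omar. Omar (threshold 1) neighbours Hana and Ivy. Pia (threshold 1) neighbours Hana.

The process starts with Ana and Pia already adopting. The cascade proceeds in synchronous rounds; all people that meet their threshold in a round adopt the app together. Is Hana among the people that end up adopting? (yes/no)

Round 1 — Ana, Pia adopt the app (initial).
Round 2 — checking thresholds:
  Hana: 1 of 3 neighbours ≥ 1, adopts the app.
  Ivy: 1 of 3 neighbours < 2, not yet.
Round 3 — checking thresholds:
  Ivy: 2 of 3 neighbours ≥ 2, adopts the app.
  Omar: 1 of 2 neighbours ≥ 1, adopts the app.
Round 4 — no new adoptions; cascade stops.

yes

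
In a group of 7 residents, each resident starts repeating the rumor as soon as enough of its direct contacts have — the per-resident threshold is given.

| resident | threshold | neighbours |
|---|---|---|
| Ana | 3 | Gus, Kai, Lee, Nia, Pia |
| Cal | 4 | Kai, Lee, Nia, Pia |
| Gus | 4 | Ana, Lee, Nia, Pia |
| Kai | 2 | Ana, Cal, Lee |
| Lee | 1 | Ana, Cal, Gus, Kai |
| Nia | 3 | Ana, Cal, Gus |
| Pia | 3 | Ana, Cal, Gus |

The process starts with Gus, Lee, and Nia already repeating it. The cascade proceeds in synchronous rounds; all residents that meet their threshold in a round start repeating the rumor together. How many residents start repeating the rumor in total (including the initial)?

5

Round 1 — Gus, Lee, Nia start repeating the rumor (initial).
Round 2 — checking thresholds:
  Ana: 3 of 5 neighbours ≥ 3, starts repeating the rumor.
  Cal: 2 of 4 neighbours < 4, not yet.
  Kai: 1 of 3 neighbours < 2, not yet.
  Pia: 1 of 3 neighbours < 3, not yet.
Round 3 — checking thresholds:
  Cal: 2 of 4 neighbours < 4, not yet.
  Kai: 2 of 3 neighbours ≥ 2, starts repeating the rumor.
  Pia: 2 of 3 neighbours < 3, not yet.
Round 4 — no new spreads; cascade stops.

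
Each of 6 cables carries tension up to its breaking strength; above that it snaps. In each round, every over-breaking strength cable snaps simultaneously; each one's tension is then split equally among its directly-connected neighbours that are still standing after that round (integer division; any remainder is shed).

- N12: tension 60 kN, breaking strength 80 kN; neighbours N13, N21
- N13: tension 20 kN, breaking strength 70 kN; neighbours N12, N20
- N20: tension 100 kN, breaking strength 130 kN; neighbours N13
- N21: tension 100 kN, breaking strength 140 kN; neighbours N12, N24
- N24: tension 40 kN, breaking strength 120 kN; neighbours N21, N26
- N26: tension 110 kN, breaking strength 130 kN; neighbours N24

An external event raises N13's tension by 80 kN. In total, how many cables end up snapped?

Round 1 — N13 at 100 > 70. N13 snaps.
  N13 sheds 100 kN to N12, N20: 50 each.
    N12: 60+50 = 110 > 80
    N20: 100+50 = 150 > 130
Round 2 — N12, N20 snap.
  N12 sheds 110 kN to N21: 110 each.
    N21: 100+110 = 210 > 140
  N20 sheds 150 kN: no online neighbours, lost.
Round 3 — N21 snaps.
  N21 sheds 210 kN to N24: 210 each.
    N24: 40+210 = 250 > 120
Round 4 — N24 snaps.
  N24 sheds 250 kN to N26: 250 each.
    N26: 110+250 = 360 > 130
Round 5 — N26 snaps.
  N26 sheds 360 kN: no online neighbours, lost.
No further breaks.

6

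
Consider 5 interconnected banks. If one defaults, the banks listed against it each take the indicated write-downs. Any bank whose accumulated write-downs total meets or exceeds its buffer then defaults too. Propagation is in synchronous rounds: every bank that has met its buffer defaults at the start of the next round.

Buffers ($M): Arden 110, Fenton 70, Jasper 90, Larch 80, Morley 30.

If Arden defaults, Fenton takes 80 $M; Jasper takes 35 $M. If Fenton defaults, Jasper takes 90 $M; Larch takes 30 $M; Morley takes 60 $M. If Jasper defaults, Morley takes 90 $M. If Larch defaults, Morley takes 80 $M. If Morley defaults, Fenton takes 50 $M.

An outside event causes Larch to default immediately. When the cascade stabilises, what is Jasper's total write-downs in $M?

0

Round 1 — Larch defaults (initial).
  Morley: +80 → 80 ≥ 30
Round 2 — Morley defaults.
  Fenton: +50 → 50 < 70
No further defaults.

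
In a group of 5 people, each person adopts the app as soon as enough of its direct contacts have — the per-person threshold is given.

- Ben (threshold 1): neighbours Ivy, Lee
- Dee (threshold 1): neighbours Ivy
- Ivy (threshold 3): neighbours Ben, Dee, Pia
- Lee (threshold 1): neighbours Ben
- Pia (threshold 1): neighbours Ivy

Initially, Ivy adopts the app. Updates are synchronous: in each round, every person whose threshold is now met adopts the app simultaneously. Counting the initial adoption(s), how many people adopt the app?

Round 1 — Ivy adopts the app (initial).
Round 2 — checking thresholds:
  Ben: 1 of 2 neighbours ≥ 1, adopts the app.
  Dee: 1 of 1 neighbours ≥ 1, adopts the app.
  Pia: 1 of 1 neighbours ≥ 1, adopts the app.
Round 3 — checking thresholds:
  Lee: 1 of 1 neighbours ≥ 1, adopts the app.
Round 4 — no new adoptions; cascade stops.

5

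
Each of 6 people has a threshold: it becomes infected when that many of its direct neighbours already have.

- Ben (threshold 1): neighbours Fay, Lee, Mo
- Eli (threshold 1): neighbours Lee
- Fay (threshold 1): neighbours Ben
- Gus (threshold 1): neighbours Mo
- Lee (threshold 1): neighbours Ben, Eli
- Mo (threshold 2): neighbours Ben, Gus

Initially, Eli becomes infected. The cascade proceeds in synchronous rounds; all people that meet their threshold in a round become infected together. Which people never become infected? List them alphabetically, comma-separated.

Gus, Mo

Round 1 — Eli becomes infected (initial).
Round 2 — checking thresholds:
  Lee: 1 of 2 neighbours ≥ 1, becomes infected.
Round 3 — checking thresholds:
  Ben: 1 of 3 neighbours ≥ 1, becomes infected.
Round 4 — checking thresholds:
  Fay: 1 of 1 neighbours ≥ 1, becomes infected.
  Mo: 1 of 2 neighbours < 2, not yet.
Round 5 — no new infections; cascade stops.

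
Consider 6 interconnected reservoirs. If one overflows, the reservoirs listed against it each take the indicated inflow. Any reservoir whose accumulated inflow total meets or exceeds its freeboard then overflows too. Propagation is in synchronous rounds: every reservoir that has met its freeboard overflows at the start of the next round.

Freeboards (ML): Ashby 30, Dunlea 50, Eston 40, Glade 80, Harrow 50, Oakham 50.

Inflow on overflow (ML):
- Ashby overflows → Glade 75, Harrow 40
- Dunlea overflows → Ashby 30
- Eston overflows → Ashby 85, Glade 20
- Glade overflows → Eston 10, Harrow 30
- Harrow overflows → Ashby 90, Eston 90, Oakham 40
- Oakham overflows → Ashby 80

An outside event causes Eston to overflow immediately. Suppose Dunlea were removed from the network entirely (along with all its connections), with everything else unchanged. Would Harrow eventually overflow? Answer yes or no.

With Dunlea removed:
Round 1 — Eston overflows (initial).
  Ashby: +85 → 85 ≥ 30
  Glade: +20 → 20 < 80
Round 2 — Ashby overflows.
  Glade: +75 → 95 ≥ 80
  Harrow: +40 → 40 < 50
Round 3 — Glade overflows.
  Harrow: +30 → 70 ≥ 50
Round 4 — Harrow overflows.
  Oakham: +40 → 40 < 50
No further overflows.

yes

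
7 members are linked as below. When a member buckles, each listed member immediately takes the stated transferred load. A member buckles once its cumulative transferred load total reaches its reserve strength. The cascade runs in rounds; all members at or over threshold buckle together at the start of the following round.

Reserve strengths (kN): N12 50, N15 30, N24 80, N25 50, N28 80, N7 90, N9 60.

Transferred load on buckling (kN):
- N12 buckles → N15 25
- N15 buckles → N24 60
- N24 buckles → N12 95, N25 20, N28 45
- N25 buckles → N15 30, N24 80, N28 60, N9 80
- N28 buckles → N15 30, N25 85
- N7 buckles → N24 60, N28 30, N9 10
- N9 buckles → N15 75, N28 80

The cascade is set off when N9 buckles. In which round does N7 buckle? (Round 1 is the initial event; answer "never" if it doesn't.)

Round 1 — N9 buckles (initial).
  N15: +75 → 75 ≥ 30
  N28: +80 → 80 ≥ 80
Round 2 — N15, N28 buckle.
  N24: +60 → 60 < 80
  N25: +85 → 85 ≥ 50
Round 3 — N25 buckles.
  N24: +80 → 140 ≥ 80
Round 4 — N24 buckles.
  N12: +95 → 95 ≥ 50
Round 5 — N12 buckles.
No further bucklings.

never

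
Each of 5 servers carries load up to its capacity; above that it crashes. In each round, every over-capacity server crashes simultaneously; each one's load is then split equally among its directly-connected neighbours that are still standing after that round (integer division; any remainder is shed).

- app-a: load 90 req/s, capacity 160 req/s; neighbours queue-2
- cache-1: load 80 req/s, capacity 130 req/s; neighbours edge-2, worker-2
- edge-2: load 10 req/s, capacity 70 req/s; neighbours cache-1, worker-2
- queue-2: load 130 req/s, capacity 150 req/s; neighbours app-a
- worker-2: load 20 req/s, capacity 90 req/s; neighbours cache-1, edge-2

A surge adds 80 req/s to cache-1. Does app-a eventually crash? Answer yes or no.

Round 1 — cache-1 at 160 > 130. cache-1 crashes.
  cache-1 sheds 160 req/s to edge-2, worker-2: 80 each.
    edge-2: 10+80 = 90 > 70
    worker-2: 20+80 = 100 > 90
Round 2 — edge-2, worker-2 crash.
  edge-2 sheds 90 req/s: no online neighbours, lost.
  worker-2 sheds 100 req/s: no online neighbours, lost.
No further crashes.

no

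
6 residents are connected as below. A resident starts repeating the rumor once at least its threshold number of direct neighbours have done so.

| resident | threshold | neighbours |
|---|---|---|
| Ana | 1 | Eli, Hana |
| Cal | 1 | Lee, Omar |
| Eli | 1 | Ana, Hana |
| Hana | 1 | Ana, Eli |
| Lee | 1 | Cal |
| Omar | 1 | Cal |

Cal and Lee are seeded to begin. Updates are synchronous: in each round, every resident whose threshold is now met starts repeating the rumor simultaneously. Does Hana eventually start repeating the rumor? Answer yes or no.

no

Round 1 — Cal, Lee start repeating the rumor (initial).
Round 2 — checking thresholds:
  Omar: 1 of 1 neighbours ≥ 1, starts repeating the rumor.
Round 3 — no new spreads; cascade stops.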